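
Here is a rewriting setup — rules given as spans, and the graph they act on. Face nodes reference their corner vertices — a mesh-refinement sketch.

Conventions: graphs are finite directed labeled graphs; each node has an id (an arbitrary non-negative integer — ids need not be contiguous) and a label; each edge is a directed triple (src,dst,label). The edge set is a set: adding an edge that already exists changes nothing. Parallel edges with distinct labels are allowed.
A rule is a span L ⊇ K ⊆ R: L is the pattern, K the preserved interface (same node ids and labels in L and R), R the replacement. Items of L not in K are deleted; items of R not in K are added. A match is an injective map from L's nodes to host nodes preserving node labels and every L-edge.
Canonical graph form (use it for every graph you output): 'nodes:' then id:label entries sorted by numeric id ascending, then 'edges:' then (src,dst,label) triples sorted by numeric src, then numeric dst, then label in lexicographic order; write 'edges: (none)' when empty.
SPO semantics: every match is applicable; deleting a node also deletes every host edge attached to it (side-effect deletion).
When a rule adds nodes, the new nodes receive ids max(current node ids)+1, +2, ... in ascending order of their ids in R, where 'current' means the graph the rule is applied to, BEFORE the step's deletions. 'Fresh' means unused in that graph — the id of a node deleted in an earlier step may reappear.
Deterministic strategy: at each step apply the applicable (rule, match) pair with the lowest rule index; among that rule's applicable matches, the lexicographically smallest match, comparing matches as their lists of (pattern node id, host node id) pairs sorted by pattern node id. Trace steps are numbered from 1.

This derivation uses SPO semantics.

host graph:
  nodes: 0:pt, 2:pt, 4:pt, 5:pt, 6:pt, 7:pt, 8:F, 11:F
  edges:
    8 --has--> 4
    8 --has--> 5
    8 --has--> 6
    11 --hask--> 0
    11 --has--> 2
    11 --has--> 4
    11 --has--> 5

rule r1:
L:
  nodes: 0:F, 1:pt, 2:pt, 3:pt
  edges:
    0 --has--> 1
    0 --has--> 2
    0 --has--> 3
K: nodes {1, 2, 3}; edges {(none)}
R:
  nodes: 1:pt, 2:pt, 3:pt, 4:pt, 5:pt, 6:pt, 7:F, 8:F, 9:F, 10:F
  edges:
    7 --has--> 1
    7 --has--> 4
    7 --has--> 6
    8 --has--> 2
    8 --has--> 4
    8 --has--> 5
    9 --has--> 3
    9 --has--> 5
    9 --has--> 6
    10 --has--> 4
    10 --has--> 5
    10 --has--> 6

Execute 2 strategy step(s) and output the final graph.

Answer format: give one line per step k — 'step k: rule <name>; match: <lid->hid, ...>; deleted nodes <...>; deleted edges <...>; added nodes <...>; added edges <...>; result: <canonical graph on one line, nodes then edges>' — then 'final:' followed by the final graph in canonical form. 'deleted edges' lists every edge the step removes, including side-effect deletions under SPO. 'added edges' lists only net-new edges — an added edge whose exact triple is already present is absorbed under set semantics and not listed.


step 1: rule r1; match: 0->8, 1->4, 2->5, 3->6; deleted nodes 8; deleted edges (8,4,has); (8,5,has); (8,6,has); added nodes 12, 13, 14, 15, 16, 17, 18; added edges (15,4,has); (15,12,has); (15,14,has); (16,5,has); (16,12,has); (16,13,has); (17,6,has); (17,13,has); (17,14,has); (18,12,has); (18,13,has); (18,14,has); result: nodes: 0:pt, 2:pt, 4:pt, 5:pt, 6:pt, 7:pt, 11:F, 12:pt, 13:pt, 14:pt, 15:F, 16:F, 17:F, 18:F edges: (11,0,hask); (11,2,has); (11,4,has); (11,5,has); (15,4,has); (15,12,has); (15,14,has); (16,5,has); (16,12,has); (16,13,has); (17,6,has); (17,13,has); (17,14,has); (18,12,has); (18,13,has); (18,14,has)
step 2: rule r1; match: 0->11, 1->2, 2->4, 3->5; deleted nodes 11; deleted edges (11,0,hask); (11,2,has); (11,4,has); (11,5,has); added nodes 19, 20, 21, 22, 23, 24, 25; added edges (22,2,has); (22,19,has); (22,21,has); (23,4,has); (23,19,has); (23,20,has); (24,5,has); (24,20,has); (24,21,has); (25,19,has); (25,20,has); (25,21,has); result: nodes: 0:pt, 2:pt, 4:pt, 5:pt, 6:pt, 7:pt, 12:pt, 13:pt, 14:pt, 15:F, 16:F, 17:F, 18:F, 19:pt, 20:pt, 21:pt, 22:F, 23:F, 24:F, 25:F edges: (15,4,has); (15,12,has); (15,14,has); (16,5,has); (16,12,has); (16,13,has); (17,6,has); (17,13,has); (17,14,has); (18,12,has); (18,13,has); (18,14,has); (22,2,has); (22,19,has); (22,21,has); (23,4,has); (23,19,has); (23,20,has); (24,5,has); (24,20,has); (24,21,has); (25,19,has); (25,20,has); (25,21,has)
final:
nodes: 0:pt, 2:pt, 4:pt, 5:pt, 6:pt, 7:pt, 12:pt, 13:pt, 14:pt, 15:F, 16:F, 17:F, 18:F, 19:pt, 20:pt, 21:pt, 22:F, 23:F, 24:F, 25:F
edges: (15,4,has); (15,12,has); (15,14,has); (16,5,has); (16,12,has); (16,13,has); (17,6,has); (17,13,has); (17,14,has); (18,12,has); (18,13,has); (18,14,has); (22,2,has); (22,19,has); (22,21,has); (23,4,has); (23,19,has); (23,20,has); (24,5,has); (24,20,has); (24,21,has); (25,19,has); (25,20,has); (25,21,has)


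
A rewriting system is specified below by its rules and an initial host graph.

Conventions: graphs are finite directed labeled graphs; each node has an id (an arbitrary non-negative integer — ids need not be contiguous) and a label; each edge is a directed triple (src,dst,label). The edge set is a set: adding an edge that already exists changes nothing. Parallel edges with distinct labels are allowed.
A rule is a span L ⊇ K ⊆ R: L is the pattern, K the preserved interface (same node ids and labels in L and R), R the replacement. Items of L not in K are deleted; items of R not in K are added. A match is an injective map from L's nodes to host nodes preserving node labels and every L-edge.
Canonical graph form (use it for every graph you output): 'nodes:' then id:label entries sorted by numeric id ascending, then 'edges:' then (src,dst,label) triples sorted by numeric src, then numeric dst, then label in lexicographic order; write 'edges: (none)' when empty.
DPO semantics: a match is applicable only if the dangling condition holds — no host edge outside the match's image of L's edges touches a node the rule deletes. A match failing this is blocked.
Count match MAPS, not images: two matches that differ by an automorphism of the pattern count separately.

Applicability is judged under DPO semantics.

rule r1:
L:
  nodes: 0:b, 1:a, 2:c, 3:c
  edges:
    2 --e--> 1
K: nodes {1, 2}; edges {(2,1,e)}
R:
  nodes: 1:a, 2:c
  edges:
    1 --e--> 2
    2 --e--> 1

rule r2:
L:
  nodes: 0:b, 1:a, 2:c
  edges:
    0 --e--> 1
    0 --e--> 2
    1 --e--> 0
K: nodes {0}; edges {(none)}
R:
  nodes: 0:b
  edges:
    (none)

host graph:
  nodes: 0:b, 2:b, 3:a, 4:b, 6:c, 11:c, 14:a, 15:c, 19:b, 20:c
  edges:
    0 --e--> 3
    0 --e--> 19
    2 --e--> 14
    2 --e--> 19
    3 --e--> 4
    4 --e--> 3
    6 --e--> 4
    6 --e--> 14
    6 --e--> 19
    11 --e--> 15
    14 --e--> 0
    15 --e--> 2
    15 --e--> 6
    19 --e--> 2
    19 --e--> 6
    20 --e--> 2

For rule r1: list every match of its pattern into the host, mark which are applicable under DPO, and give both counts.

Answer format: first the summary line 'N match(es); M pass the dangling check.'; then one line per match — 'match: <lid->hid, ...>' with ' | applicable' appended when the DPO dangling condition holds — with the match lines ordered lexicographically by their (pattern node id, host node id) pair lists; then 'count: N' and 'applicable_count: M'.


12 match(es); 0 pass the dangling check.
match: 0->0, 1->14, 2->6, 3->11
match: 0->0, 1->14, 2->6, 3->15
match: 0->0, 1->14, 2->6, 3->20
match: 0->2, 1->14, 2->6, 3->11
match: 0->2, 1->14, 2->6, 3->15
match: 0->2, 1->14, 2->6, 3->20
match: 0->4, 1->14, 2->6, 3->11
match: 0->4, 1->14, 2->6, 3->15
match: 0->4, 1->14, 2->6, 3->20
match: 0->19, 1->14, 2->6, 3->11
match: 0->19, 1->14, 2->6, 3->15
match: 0->19, 1->14, 2->6, 3->20
count: 12
applicable_count: 0


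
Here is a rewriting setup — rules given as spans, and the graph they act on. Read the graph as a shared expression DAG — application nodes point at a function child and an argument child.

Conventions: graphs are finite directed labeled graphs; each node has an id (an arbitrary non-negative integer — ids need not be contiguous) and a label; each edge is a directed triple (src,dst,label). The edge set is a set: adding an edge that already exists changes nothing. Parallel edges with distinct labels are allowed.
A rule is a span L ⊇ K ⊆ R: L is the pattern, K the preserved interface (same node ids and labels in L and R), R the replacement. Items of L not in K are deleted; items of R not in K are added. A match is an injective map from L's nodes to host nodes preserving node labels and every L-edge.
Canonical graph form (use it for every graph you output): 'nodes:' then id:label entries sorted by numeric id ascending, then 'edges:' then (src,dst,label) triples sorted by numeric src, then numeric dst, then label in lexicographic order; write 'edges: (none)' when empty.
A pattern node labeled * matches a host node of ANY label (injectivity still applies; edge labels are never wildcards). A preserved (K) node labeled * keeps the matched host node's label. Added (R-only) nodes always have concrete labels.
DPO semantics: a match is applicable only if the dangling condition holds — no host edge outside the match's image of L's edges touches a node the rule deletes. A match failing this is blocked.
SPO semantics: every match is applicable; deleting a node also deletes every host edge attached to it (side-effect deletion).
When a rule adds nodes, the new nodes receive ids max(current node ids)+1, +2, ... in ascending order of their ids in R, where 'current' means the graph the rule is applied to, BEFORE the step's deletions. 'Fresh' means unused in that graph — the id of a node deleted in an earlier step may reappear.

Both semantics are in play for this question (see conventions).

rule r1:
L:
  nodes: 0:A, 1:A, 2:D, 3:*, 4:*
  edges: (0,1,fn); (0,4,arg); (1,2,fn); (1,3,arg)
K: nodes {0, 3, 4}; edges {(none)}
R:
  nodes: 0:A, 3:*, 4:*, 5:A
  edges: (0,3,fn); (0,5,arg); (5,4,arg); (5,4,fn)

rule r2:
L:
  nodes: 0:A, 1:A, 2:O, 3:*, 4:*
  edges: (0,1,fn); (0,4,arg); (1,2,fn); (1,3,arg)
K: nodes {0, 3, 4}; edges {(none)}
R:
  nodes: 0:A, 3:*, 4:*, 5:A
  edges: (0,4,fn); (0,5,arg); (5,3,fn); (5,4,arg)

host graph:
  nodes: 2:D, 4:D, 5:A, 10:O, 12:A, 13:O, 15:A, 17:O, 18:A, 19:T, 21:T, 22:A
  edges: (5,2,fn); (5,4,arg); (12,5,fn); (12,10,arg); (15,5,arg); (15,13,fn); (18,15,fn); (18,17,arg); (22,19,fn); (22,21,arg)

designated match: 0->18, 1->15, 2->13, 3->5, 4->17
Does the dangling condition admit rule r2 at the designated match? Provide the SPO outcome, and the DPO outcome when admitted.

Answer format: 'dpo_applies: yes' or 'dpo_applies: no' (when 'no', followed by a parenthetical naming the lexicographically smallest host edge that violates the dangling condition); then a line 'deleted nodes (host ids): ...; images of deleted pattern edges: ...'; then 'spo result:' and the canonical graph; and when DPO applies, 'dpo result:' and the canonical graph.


dpo_applies: yes
deleted nodes (host ids): 13, 15; images of deleted pattern edges: (15,5,arg); (15,13,fn); (18,15,fn); (18,17,arg)
spo result:
nodes: 2:D, 4:D, 5:A, 10:O, 12:A, 17:O, 18:A, 19:T, 21:T, 22:A, 23:A
edges: (5,2,fn); (5,4,arg); (12,5,fn); (12,10,arg); (18,17,fn); (18,23,arg); (22,19,fn); (22,21,arg); (23,5,fn); (23,17,arg)
dpo result:
nodes: 2:D, 4:D, 5:A, 10:O, 12:A, 17:O, 18:A, 19:T, 21:T, 22:A, 23:A
edges: (5,2,fn); (5,4,arg); (12,5,fn); (12,10,arg); (18,17,fn); (18,23,arg); (22,19,fn); (22,21,arg); (23,5,fn); (23,17,arg)


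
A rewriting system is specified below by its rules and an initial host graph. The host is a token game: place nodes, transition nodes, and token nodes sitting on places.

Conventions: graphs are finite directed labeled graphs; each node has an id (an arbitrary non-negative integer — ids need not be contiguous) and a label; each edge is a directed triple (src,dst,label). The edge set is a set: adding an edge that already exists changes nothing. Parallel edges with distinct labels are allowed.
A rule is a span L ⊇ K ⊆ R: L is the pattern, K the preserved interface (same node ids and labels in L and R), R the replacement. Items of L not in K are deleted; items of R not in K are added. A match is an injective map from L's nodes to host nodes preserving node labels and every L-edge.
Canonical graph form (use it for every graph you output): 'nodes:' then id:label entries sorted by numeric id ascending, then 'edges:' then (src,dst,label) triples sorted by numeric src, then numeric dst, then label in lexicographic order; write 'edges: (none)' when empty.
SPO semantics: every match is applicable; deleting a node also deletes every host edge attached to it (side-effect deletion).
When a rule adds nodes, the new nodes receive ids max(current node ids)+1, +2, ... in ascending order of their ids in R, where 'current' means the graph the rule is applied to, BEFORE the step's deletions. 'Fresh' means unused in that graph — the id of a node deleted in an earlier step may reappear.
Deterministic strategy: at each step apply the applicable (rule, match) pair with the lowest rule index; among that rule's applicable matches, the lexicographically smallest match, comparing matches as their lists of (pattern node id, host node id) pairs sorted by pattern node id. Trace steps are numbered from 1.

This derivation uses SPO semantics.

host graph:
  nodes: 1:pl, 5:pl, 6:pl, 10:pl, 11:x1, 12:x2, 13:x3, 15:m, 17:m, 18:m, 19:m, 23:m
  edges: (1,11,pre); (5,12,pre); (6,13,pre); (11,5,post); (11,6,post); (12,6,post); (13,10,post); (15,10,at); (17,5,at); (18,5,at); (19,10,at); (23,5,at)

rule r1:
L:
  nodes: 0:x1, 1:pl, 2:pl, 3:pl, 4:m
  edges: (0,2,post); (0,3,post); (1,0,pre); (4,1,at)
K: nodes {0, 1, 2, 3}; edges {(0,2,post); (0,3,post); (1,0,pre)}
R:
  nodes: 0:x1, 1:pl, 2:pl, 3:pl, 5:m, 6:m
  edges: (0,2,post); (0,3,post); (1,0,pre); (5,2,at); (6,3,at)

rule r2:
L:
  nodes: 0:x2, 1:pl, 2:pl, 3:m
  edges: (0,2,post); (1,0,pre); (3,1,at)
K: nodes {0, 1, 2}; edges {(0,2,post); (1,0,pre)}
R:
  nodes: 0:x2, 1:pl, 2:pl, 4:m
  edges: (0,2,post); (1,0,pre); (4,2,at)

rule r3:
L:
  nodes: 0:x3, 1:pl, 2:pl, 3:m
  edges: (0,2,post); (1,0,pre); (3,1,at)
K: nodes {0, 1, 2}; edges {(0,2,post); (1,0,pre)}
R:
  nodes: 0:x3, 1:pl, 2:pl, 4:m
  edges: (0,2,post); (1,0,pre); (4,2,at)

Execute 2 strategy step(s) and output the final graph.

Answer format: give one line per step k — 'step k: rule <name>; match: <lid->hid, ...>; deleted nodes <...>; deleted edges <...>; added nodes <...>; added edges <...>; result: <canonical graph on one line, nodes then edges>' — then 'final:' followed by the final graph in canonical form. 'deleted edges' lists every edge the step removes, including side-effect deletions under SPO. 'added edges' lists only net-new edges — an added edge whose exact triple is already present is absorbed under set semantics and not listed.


step 1: rule r2; match: 0->12, 1->5, 2->6, 3->17; deleted nodes 17; deleted edges (17,5,at); added nodes 24; added edges (24,6,at); result: nodes: 1:pl, 5:pl, 6:pl, 10:pl, 11:x1, 12:x2, 13:x3, 15:m, 18:m, 19:m, 23:m, 24:m edges: (1,11,pre); (5,12,pre); (6,13,pre); (11,5,post); (11,6,post); (12,6,post); (13,10,post); (15,10,at); (18,5,at); (19,10,at); (23,5,at); (24,6,at)
step 2: rule r2; match: 0->12, 1->5, 2->6, 3->18; deleted nodes 18; deleted edges (18,5,at); added nodes 25; added edges (25,6,at); result: nodes: 1:pl, 5:pl, 6:pl, 10:pl, 11:x1, 12:x2, 13:x3, 15:m, 19:m, 23:m, 24:m, 25:m edges: (1,11,pre); (5,12,pre); (6,13,pre); (11,5,post); (11,6,post); (12,6,post); (13,10,post); (15,10,at); (19,10,at); (23,5,at); (24,6,at); (25,6,at)
final:
nodes: 1:pl, 5:pl, 6:pl, 10:pl, 11:x1, 12:x2, 13:x3, 15:m, 19:m, 23:m, 24:m, 25:m
edges: (1,11,pre); (5,12,pre); (6,13,pre); (11,5,post); (11,6,post); (12,6,post); (13,10,post); (15,10,at); (19,10,at); (23,5,at); (24,6,at); (25,6,at)


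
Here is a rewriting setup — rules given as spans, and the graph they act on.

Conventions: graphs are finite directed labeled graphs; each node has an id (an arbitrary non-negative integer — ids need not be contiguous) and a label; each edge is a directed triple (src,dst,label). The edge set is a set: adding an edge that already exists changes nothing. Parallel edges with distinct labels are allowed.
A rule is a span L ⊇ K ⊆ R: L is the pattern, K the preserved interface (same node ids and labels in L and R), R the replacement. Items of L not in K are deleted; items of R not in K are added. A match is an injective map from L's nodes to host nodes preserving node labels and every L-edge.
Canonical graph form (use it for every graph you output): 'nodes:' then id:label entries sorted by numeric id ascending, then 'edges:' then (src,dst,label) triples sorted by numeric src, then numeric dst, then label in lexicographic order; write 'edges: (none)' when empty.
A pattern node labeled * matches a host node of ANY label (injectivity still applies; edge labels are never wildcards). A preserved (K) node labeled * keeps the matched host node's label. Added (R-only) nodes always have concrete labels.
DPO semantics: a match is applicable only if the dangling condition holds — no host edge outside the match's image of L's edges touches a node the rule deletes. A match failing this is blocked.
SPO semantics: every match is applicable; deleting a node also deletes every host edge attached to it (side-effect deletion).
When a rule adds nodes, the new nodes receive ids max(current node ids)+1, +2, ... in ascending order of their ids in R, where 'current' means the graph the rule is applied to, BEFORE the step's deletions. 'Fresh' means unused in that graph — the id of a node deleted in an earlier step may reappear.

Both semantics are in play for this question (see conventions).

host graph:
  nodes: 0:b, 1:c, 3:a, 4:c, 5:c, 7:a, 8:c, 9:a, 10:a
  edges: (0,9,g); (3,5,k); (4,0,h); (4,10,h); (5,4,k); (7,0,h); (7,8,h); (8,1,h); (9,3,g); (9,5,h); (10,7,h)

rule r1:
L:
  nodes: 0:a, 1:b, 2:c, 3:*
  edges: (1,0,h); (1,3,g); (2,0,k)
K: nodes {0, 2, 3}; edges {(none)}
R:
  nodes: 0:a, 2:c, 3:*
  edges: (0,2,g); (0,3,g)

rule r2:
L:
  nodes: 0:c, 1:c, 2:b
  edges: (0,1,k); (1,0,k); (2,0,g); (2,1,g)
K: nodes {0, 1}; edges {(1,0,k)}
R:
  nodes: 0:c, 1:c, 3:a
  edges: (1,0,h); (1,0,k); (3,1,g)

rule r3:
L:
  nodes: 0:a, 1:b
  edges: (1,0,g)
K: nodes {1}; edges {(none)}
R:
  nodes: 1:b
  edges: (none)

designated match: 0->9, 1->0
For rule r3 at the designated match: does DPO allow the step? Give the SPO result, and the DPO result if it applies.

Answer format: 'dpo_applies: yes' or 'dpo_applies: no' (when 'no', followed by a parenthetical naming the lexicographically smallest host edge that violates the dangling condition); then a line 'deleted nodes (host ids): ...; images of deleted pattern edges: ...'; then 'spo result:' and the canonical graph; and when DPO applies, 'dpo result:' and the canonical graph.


dpo_applies: no
(the rule deletes node 9, which keeps host edge (9,3,g) outside the match image — the dangling condition fails, DPO blocks; SPO proceeds and side-deletes such edges)
deleted nodes (host ids): 9; images of deleted pattern edges: (0,9,g)
spo result:
nodes: 0:b, 1:c, 3:a, 4:c, 5:c, 7:a, 8:c, 10:a
edges: (3,5,k); (4,0,h); (4,10,h); (5,4,k); (7,0,h); (7,8,h); (8,1,h); (10,7,h)


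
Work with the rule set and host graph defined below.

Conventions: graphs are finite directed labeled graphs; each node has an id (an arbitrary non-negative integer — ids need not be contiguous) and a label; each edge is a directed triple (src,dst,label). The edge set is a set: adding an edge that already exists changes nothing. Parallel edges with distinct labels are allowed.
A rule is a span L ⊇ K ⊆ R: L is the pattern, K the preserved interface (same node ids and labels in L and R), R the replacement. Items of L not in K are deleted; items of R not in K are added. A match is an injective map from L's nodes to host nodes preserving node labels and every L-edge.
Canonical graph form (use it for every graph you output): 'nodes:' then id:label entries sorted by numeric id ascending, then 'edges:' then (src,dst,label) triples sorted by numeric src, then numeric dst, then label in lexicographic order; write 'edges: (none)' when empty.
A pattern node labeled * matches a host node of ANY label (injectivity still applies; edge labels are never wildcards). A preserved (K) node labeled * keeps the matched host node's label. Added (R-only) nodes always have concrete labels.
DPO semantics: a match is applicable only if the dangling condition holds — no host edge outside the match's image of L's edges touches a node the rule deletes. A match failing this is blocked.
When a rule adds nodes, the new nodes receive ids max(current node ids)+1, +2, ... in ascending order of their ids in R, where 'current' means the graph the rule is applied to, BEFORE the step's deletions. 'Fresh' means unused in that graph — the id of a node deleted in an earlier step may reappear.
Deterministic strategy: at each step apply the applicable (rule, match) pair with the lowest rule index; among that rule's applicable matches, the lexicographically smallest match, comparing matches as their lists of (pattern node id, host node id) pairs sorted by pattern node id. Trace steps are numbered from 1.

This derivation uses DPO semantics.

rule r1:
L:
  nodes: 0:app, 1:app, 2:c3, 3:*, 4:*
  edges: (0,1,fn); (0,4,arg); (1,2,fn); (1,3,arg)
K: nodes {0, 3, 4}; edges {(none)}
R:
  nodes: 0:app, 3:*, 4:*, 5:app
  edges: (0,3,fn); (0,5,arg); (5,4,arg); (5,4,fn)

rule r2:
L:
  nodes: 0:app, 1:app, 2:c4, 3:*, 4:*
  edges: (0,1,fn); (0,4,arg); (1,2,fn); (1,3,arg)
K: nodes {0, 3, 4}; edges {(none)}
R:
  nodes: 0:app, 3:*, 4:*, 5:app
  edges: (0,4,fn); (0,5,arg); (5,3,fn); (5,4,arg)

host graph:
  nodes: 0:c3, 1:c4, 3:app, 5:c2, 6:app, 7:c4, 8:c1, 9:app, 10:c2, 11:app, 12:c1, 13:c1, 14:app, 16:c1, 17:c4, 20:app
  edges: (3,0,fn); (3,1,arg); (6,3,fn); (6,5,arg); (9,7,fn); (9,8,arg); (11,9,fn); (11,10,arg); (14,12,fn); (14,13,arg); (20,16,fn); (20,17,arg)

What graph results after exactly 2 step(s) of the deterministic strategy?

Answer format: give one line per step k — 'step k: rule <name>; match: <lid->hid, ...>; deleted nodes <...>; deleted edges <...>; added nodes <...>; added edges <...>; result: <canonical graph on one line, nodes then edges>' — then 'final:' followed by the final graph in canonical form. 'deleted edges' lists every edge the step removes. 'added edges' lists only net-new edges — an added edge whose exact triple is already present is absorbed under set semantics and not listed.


step 1: rule r1; match: 0->6, 1->3, 2->0, 3->1, 4->5; deleted nodes 0, 3; deleted edges (3,0,fn); (3,1,arg); (6,3,fn); (6,5,arg); added nodes 21; added edges (6,1,fn); (6,21,arg); (21,5,arg); (21,5,fn); result: nodes: 1:c4, 5:c2, 6:app, 7:c4, 8:c1, 9:app, 10:c2, 11:app, 12:c1, 13:c1, 14:app, 16:c1, 17:c4, 20:app, 21:app edges: (6,1,fn); (6,21,arg); (9,7,fn); (9,8,arg); (11,9,fn); (11,10,arg); (14,12,fn); (14,13,arg); (20,16,fn); (20,17,arg); (21,5,arg); (21,5,fn)
step 2: rule r2; match: 0->11, 1->9, 2->7, 3->8, 4->10; deleted nodes 7, 9; deleted edges (9,7,fn); (9,8,arg); (11,9,fn); (11,10,arg); added nodes 22; added edges (11,10,fn); (11,22,arg); (22,8,fn); (22,10,arg); result: nodes: 1:c4, 5:c2, 6:app, 8:c1, 10:c2, 11:app, 12:c1, 13:c1, 14:app, 16:c1, 17:c4, 20:app, 21:app, 22:app edges: (6,1,fn); (6,21,arg); (11,10,fn); (11,22,arg); (14,12,fn); (14,13,arg); (20,16,fn); (20,17,arg); (21,5,arg); (21,5,fn); (22,8,fn); (22,10,arg)
final:
nodes: 1:c4, 5:c2, 6:app, 8:c1, 10:c2, 11:app, 12:c1, 13:c1, 14:app, 16:c1, 17:c4, 20:app, 21:app, 22:app
edges: (6,1,fn); (6,21,arg); (11,10,fn); (11,22,arg); (14,12,fn); (14,13,arg); (20,16,fn); (20,17,arg); (21,5,arg); (21,5,fn); (22,8,fn); (22,10,arg)


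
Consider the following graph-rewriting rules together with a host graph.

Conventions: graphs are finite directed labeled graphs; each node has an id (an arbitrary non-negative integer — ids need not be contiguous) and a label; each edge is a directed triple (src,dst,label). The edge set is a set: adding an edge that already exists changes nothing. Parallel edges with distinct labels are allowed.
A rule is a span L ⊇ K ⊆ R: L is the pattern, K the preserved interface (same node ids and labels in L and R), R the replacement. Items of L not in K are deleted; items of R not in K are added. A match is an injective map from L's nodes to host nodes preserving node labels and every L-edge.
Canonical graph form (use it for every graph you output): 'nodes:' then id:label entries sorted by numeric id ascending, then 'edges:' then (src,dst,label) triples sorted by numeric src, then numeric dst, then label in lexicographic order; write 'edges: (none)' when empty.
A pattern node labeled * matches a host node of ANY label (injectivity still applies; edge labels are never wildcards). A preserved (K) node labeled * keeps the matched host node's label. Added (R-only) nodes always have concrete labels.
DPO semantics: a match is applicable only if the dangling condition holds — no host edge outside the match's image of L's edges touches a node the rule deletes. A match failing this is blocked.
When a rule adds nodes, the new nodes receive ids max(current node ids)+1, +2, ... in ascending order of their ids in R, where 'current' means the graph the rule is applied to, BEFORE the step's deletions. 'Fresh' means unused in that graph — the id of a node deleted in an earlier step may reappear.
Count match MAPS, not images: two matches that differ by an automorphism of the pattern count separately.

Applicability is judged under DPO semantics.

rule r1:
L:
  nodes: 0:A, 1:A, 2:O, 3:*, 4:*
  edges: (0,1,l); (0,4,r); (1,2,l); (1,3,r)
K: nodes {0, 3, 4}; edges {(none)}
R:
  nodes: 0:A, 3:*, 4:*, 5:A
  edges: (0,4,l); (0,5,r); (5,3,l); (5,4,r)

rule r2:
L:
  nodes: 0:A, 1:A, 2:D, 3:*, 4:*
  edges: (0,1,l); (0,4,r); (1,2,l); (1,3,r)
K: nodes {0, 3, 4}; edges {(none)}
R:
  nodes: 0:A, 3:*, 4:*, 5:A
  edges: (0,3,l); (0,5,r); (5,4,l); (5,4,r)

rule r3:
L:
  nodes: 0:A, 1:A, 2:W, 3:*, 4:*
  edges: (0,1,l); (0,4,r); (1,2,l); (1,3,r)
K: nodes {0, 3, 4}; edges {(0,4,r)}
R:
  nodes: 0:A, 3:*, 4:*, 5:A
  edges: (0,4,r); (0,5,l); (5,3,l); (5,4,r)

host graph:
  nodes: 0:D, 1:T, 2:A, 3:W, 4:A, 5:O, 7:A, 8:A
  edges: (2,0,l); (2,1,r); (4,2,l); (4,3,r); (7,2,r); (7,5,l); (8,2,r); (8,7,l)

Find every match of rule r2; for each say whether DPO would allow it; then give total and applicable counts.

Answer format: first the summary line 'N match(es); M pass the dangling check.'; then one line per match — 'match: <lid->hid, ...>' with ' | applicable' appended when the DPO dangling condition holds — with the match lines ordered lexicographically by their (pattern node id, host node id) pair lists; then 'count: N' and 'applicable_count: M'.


1 match(es); 0 pass the dangling check.
match: 0->4, 1->2, 2->0, 3->1, 4->3
count: 1
applicable_count: 0


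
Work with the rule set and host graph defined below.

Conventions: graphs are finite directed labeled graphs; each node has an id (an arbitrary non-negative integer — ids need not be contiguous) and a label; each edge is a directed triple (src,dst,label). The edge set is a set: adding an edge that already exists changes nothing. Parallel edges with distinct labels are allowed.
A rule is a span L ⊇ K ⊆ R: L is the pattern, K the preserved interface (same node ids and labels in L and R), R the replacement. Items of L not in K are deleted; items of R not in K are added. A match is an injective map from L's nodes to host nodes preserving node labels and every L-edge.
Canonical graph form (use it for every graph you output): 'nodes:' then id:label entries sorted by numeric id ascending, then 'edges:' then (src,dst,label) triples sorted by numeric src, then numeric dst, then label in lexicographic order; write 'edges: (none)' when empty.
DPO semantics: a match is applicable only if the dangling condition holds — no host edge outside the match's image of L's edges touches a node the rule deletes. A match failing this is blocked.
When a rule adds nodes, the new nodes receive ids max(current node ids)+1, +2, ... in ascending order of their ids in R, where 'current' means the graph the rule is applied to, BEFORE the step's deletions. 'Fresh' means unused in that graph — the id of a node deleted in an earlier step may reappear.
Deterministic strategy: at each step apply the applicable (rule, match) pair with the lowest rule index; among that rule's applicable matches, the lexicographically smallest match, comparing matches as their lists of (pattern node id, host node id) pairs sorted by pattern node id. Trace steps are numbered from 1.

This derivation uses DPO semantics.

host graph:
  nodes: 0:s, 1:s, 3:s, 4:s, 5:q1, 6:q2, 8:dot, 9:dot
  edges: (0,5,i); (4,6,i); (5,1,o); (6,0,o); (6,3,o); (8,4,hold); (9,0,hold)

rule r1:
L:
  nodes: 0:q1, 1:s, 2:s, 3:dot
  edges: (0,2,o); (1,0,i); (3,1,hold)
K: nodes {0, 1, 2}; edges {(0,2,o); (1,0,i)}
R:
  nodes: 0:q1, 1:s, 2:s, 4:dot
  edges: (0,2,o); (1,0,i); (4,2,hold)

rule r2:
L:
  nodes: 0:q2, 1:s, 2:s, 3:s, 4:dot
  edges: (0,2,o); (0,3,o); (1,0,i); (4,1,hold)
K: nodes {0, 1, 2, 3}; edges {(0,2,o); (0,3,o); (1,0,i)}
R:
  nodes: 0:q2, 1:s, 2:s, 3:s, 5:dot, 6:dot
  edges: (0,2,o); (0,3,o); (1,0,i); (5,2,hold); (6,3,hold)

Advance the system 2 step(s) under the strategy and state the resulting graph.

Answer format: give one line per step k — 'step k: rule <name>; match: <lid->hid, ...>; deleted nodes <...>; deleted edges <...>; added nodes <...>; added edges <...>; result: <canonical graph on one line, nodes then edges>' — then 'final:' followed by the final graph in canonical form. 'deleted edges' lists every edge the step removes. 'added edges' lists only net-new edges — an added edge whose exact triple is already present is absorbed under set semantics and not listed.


step 1: rule r1; match: 0->5, 1->0, 2->1, 3->9; deleted nodes 9; deleted edges (9,0,hold); added nodes 10; added edges (10,1,hold); result: nodes: 0:s, 1:s, 3:s, 4:s, 5:q1, 6:q2, 8:dot, 10:dot edges: (0,5,i); (4,6,i); (5,1,o); (6,0,o); (6,3,o); (8,4,hold); (10,1,hold)
step 2: rule r2; match: 0->6, 1->4, 2->0, 3->3, 4->8; deleted nodes 8; deleted edges (8,4,hold); added nodes 11, 12; added edges (11,0,hold); (12,3,hold); result: nodes: 0:s, 1:s, 3:s, 4:s, 5:q1, 6:q2, 10:dot, 11:dot, 12:dot edges: (0,5,i); (4,6,i); (5,1,o); (6,0,o); (6,3,o); (10,1,hold); (11,0,hold); (12,3,hold)
final:
nodes: 0:s, 1:s, 3:s, 4:s, 5:q1, 6:q2, 10:dot, 11:dot, 12:dot
edges: (0,5,i); (4,6,i); (5,1,o); (6,0,o); (6,3,o); (10,1,hold); (11,0,hold); (12,3,hold)


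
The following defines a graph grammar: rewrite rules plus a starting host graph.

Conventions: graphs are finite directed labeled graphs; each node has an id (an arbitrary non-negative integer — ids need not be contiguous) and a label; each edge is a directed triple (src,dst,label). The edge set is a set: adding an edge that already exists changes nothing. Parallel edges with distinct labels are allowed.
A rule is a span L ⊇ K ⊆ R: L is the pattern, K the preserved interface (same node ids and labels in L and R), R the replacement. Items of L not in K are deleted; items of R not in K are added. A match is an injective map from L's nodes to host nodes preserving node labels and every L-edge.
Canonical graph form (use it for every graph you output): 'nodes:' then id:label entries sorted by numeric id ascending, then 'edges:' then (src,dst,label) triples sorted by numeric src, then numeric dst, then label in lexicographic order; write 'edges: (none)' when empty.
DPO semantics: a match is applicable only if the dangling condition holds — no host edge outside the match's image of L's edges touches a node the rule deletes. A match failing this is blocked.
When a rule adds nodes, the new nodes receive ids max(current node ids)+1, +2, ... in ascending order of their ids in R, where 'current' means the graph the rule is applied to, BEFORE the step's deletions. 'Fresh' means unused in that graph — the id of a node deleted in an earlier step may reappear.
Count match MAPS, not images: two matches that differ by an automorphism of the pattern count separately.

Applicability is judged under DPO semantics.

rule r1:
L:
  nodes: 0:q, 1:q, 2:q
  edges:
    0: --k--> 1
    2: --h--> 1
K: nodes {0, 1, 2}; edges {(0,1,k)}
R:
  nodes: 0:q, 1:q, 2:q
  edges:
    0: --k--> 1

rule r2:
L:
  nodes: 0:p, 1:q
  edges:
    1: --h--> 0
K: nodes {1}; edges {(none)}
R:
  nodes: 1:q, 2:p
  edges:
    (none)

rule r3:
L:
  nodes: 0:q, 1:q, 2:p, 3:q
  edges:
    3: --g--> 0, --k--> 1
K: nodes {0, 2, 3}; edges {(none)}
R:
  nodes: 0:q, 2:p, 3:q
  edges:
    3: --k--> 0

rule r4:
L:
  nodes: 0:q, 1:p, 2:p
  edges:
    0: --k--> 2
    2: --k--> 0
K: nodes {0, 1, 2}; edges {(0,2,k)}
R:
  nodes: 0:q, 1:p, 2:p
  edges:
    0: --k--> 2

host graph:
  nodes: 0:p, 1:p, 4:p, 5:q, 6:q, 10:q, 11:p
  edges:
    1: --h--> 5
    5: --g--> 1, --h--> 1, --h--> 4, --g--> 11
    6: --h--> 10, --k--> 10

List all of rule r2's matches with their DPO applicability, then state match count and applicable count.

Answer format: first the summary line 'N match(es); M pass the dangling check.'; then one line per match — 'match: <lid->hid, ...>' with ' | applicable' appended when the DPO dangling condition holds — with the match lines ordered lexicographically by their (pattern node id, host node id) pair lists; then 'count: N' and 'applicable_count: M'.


2 match(es); 1 pass the dangling check.
match: 0->1, 1->5
match: 0->4, 1->5 | applicable
count: 2
applicable_count: 1


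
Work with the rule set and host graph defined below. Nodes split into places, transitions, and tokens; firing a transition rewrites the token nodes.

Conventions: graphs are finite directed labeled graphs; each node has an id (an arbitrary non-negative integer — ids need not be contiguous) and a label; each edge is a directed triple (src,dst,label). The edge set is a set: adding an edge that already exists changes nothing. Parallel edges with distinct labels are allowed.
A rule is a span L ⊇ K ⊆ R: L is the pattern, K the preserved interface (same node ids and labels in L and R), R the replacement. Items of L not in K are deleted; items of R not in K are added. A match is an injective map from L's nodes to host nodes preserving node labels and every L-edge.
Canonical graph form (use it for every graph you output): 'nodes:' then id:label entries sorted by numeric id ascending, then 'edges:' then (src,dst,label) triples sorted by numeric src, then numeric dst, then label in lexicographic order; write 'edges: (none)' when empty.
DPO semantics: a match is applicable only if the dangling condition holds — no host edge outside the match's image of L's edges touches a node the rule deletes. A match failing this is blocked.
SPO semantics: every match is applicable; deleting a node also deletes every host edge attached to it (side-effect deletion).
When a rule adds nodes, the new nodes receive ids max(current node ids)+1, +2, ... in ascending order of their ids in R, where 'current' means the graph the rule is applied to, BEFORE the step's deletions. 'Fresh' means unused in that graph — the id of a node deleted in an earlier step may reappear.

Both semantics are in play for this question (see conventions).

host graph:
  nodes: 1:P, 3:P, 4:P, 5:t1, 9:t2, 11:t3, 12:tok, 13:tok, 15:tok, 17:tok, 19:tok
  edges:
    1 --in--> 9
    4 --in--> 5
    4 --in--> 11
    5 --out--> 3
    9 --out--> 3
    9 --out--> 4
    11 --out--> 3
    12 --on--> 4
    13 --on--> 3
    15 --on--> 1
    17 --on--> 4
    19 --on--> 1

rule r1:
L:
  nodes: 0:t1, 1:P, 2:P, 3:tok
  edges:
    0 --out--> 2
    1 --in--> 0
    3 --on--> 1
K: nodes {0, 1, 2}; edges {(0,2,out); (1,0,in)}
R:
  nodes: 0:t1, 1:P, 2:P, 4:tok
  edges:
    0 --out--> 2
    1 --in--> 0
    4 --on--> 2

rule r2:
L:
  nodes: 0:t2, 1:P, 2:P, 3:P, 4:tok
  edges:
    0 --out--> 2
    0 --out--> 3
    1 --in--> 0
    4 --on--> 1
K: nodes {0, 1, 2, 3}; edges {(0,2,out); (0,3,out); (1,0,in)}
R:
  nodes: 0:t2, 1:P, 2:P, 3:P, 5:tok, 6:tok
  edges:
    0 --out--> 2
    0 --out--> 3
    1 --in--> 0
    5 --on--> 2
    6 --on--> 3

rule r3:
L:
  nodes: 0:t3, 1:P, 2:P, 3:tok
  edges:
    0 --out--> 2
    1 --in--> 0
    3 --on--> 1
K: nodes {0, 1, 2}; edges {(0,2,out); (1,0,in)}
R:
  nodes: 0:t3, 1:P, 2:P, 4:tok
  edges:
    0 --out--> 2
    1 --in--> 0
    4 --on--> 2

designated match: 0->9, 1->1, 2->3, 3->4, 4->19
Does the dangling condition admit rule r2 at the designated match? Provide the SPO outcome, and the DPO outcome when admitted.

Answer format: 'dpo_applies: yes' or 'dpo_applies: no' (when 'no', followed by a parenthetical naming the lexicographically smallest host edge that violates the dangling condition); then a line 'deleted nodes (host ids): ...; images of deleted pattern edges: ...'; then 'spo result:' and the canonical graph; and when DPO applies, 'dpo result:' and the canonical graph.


dpo_applies: yes
deleted nodes (host ids): 19; images of deleted pattern edges: (19,1,on)
spo result:
nodes: 1:P, 3:P, 4:P, 5:t1, 9:t2, 11:t3, 12:tok, 13:tok, 15:tok, 17:tok, 20:tok, 21:tok
edges: (1,9,in); (4,5,in); (4,11,in); (5,3,out); (9,3,out); (9,4,out); (11,3,out); (12,4,on); (13,3,on); (15,1,on); (17,4,on); (20,3,on); (21,4,on)
dpo result:
nodes: 1:P, 3:P, 4:P, 5:t1, 9:t2, 11:t3, 12:tok, 13:tok, 15:tok, 17:tok, 20:tok, 21:tok
edges: (1,9,in); (4,5,in); (4,11,in); (5,3,out); (9,3,out); (9,4,out); (11,3,out); (12,4,on); (13,3,on); (15,1,on); (17,4,on); (20,3,on); (21,4,on)


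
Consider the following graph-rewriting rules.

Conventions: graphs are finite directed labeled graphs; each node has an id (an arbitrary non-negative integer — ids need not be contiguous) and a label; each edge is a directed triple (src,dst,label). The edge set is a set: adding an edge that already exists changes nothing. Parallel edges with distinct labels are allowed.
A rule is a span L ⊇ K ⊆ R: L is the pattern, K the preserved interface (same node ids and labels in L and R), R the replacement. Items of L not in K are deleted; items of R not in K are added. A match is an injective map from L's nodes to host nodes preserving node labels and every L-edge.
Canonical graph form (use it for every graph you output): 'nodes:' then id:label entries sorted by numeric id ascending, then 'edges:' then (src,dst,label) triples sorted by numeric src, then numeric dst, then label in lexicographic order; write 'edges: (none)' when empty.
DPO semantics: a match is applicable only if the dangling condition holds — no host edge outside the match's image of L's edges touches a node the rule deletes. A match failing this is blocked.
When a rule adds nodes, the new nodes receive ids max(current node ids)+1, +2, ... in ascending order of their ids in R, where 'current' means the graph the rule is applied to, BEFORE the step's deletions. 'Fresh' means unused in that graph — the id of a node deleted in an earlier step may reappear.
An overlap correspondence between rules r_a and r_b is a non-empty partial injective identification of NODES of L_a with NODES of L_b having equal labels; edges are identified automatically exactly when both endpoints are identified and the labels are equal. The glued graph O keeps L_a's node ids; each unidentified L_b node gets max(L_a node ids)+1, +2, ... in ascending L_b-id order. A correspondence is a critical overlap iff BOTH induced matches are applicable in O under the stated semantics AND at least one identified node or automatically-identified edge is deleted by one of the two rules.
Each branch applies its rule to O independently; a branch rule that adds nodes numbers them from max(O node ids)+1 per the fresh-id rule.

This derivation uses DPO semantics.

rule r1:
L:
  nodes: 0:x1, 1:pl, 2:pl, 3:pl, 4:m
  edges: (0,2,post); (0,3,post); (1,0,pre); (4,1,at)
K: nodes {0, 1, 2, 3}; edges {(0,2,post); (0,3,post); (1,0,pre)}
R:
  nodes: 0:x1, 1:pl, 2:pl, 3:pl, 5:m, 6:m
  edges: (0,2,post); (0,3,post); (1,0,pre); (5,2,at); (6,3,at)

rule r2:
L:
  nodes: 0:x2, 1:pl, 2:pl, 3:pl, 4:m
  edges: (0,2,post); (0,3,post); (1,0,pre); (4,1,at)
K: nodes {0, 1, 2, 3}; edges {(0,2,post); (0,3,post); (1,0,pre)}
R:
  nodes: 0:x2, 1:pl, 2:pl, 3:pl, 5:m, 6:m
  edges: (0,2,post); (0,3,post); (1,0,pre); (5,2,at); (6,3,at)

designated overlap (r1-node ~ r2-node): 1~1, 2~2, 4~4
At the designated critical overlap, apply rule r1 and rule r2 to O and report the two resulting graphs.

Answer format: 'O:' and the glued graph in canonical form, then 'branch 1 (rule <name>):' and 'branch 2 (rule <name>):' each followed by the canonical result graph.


O:
nodes: 0:x1, 1:pl, 2:pl, 3:pl, 4:m, 5:x2, 6:pl
edges: (0,2,post); (0,3,post); (1,0,pre); (1,5,pre); (4,1,at); (5,2,post); (5,6,post)
branch 1 (rule r1):
nodes: 0:x1, 1:pl, 2:pl, 3:pl, 5:x2, 6:pl, 7:m, 8:m
edges: (0,2,post); (0,3,post); (1,0,pre); (1,5,pre); (5,2,post); (5,6,post); (7,2,at); (8,3,at)
branch 2 (rule r2):
nodes: 0:x1, 1:pl, 2:pl, 3:pl, 5:x2, 6:pl, 7:m, 8:m
edges: (0,2,post); (0,3,post); (1,0,pre); (1,5,pre); (5,2,post); (5,6,post); (7,2,at); (8,6,at)
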